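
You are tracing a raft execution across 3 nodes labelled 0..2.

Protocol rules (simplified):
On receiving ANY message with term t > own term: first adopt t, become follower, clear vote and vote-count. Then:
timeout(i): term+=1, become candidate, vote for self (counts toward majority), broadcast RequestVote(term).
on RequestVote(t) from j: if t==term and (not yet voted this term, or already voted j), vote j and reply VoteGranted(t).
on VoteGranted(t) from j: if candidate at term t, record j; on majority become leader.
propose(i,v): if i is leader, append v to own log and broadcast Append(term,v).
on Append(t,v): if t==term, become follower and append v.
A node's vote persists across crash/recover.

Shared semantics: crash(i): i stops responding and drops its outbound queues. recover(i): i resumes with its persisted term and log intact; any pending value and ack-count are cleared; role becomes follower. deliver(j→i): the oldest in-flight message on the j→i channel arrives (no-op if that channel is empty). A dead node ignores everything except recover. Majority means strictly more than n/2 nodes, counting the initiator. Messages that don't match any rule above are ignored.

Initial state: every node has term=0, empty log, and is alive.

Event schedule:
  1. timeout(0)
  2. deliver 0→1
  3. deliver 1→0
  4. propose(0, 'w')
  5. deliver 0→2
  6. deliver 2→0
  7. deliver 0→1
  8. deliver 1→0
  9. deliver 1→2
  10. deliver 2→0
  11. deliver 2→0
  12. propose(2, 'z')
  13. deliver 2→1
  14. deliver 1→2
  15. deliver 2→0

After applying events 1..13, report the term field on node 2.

1

[1] timeout(0) → N0(cand t1 [-])
[2] deliver 0→1 → N1(foll t1 [-])
[3] deliver 1→0 → N0(lead t1 [-])
[4] propose(0,'w') → N0(lead t1 [w])
[5] deliver 0→2 → N2(foll t1 [-])
[6] deliver 2→0 → ∅
[7] deliver 0→1 → N1(foll t1 [w])
[8] deliver 1→0 → ∅
[9] deliver 1→2 → ∅
[10] deliver 2→0 → ∅
[11] deliver 2→0 → ∅
[12] propose(2,'z') → ∅
[13] deliver 2→1 → ∅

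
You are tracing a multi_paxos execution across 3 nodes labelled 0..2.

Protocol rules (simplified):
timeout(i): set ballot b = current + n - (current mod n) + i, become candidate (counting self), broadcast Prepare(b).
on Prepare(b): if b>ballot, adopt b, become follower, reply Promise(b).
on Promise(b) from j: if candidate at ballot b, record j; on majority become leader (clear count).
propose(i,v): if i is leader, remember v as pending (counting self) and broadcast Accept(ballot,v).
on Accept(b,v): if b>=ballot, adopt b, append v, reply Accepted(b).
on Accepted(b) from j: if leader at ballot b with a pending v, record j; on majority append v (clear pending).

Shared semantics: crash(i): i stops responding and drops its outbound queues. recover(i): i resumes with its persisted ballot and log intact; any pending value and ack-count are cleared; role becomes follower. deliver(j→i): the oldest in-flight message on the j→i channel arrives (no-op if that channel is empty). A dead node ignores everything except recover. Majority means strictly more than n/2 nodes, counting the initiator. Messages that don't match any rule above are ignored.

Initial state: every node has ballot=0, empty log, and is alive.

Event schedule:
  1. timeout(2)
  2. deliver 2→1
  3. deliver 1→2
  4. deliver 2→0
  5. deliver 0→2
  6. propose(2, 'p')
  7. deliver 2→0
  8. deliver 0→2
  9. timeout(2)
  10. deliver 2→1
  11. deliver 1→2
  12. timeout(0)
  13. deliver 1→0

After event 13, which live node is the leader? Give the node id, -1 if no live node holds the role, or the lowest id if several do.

step 1 timeout(2): 2={cand,b=5,log=-}
step 2 deliver 2→1: 1={foll,b=5,log=-}
step 3 deliver 1→2: 2={lead,b=5,log=-}
step 4 deliver 2→0: 0={foll,b=5,log=-}
step 5 deliver 0→2: —
step 6 propose(2,'p'): —
step 7 deliver 2→0: 0={foll,b=5,log=p}
step 8 deliver 0→2: 2={lead,b=5,log=p}
step 9 timeout(2): 2={cand,b=8,log=p}
step 10 deliver 2→1: 1={foll,b=5,log=p}
step 11 deliver 1→2: —
step 12 timeout(0): 0={cand,b=6,log=p}
step 13 deliver 1→0: —

-1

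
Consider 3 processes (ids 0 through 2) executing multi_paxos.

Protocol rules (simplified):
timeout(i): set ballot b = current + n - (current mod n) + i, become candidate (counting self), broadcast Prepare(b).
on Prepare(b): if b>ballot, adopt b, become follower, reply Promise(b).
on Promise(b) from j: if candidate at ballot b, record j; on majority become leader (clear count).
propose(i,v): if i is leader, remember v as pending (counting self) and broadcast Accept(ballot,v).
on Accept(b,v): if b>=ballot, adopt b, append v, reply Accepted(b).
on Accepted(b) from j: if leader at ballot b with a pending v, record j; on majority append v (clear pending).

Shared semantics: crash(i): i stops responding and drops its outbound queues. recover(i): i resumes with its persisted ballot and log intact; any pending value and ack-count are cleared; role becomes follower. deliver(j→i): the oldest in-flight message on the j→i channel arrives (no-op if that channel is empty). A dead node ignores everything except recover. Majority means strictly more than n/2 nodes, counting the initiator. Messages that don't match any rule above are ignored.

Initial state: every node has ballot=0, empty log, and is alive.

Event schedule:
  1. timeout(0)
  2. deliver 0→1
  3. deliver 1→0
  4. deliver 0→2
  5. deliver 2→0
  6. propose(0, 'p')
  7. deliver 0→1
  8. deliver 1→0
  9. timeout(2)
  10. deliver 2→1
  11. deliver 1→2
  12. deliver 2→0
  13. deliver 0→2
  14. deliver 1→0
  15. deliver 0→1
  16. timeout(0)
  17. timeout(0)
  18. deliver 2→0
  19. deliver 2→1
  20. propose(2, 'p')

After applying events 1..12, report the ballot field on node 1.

8

after 1 — timeout(0): n0:cand/b3/[-]
after 2 — deliver 0→1: n1:foll/b3/[-]
after 3 — deliver 1→0: n0:lead/b3/[-]
after 4 — deliver 0→2: n2:foll/b3/[-]
after 5 — deliver 2→0: ·
after 6 — propose(0,'p'): ·
after 7 — deliver 0→1: n1:foll/b3/[p]
after 8 — deliver 1→0: n0:lead/b3/[p]
after 9 — timeout(2): n2:cand/b8/[-]
after 10 — deliver 2→1: n1:foll/b8/[p]
after 11 — deliver 1→2: n2:lead/b8/[-]
after 12 — deliver 2→0: n0:foll/b8/[p]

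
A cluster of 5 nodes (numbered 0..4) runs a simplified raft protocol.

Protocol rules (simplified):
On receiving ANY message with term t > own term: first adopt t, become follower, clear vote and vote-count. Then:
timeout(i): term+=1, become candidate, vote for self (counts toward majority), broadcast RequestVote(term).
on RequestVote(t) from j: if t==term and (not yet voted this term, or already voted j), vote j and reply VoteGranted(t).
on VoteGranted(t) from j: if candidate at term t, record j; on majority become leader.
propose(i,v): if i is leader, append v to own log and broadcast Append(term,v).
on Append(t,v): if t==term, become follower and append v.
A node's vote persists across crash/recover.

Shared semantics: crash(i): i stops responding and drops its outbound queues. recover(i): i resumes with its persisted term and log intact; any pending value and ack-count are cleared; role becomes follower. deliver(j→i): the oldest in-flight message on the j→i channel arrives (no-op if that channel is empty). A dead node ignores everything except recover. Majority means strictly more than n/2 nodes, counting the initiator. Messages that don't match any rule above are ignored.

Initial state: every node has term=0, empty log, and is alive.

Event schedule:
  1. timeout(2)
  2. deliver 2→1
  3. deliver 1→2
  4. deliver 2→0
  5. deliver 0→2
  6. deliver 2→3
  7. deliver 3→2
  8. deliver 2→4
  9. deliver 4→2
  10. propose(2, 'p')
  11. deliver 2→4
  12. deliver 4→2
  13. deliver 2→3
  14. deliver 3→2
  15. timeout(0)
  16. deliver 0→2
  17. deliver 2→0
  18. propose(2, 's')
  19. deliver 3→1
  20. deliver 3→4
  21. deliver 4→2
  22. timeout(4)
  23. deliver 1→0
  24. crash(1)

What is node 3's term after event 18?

1

[1] timeout(2) → N2(cand t1 [-])
[2] deliver 2→1 → N1(foll t1 [-])
[3] deliver 1→2 → ∅
[4] deliver 2→0 → N0(foll t1 [-])
[5] deliver 0→2 → N2(lead t1 [-])
[6] deliver 2→3 → N3(foll t1 [-])
[7] deliver 3→2 → ∅
[8] deliver 2→4 → N4(foll t1 [-])
[9] deliver 4→2 → ∅
[10] propose(2,'p') → N2(lead t1 [p])
[11] deliver 2→4 → N4(foll t1 [p])
[12] deliver 4→2 → ∅
[13] deliver 2→3 → N3(foll t1 [p])
[14] deliver 3→2 → ∅
[15] timeout(0) → N0(cand t2 [-])
[16] deliver 0→2 → N2(foll t2 [p])
[17] deliver 2→0 → ∅
[18] propose(2,'s') → ∅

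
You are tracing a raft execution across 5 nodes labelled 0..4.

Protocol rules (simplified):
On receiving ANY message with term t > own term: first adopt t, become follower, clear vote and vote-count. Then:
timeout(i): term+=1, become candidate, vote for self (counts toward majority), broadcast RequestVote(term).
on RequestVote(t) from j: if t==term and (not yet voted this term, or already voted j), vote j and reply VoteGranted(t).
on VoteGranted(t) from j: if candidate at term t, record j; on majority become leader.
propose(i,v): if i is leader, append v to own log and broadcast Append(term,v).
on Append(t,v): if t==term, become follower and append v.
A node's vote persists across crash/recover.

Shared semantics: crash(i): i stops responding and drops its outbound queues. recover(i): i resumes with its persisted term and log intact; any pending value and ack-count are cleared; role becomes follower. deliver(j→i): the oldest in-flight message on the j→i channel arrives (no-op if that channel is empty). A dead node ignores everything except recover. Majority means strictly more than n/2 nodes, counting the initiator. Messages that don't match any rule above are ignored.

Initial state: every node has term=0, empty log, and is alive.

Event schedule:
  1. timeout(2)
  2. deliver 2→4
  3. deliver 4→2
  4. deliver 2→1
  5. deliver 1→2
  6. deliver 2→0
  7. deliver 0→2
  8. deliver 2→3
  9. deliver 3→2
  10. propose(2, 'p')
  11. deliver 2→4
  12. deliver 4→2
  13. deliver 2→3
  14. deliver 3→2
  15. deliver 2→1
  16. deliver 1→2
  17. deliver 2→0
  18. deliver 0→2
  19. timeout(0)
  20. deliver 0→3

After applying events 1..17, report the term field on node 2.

step 1 timeout(2): 2={cand,t=1,log=-}
step 2 deliver 2→4: 4={foll,t=1,log=-}
step 3 deliver 4→2: —
step 4 deliver 2→1: 1={foll,t=1,log=-}
step 5 deliver 1→2: 2={lead,t=1,log=-}
step 6 deliver 2→0: 0={foll,t=1,log=-}
step 7 deliver 0→2: —
step 8 deliver 2→3: 3={foll,t=1,log=-}
step 9 deliver 3→2: —
step 10 propose(2,'p'): 2={lead,t=1,log=p}
step 11 deliver 2→4: 4={foll,t=1,log=p}
step 12 deliver 4→2: —
step 13 deliver 2→3: 3={foll,t=1,log=p}
step 14 deliver 3→2: —
step 15 deliver 2→1: 1={foll,t=1,log=p}
step 16 deliver 1→2: —
step 17 deliver 2→0: 0={foll,t=1,log=p}

1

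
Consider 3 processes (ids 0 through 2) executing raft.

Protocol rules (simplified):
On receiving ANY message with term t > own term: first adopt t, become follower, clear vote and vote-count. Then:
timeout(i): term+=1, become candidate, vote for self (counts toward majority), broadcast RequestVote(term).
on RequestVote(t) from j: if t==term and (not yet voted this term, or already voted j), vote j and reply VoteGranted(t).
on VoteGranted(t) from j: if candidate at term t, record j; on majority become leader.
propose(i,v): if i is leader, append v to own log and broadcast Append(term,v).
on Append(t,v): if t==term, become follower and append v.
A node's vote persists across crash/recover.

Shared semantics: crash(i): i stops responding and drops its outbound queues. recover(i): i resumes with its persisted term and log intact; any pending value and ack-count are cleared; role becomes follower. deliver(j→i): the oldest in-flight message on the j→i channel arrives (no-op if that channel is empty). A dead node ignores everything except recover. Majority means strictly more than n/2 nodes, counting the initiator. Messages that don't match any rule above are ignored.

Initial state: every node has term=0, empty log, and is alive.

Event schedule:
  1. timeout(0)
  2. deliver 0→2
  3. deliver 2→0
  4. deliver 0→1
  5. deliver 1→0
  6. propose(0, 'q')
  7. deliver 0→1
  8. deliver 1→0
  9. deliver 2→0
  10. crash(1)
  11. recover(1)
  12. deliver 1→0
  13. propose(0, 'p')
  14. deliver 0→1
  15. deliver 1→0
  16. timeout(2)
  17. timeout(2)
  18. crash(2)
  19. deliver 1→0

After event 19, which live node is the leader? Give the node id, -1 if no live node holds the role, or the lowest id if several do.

0

after 1 — timeout(0): n0:cand/t1/[-]
after 2 — deliver 0→2: n2:foll/t1/[-]
after 3 — deliver 2→0: n0:lead/t1/[-]
after 4 — deliver 0→1: n1:foll/t1/[-]
after 5 — deliver 1→0: ·
after 6 — propose(0,'q'): n0:lead/t1/[q]
after 7 — deliver 0→1: n1:foll/t1/[q]
after 8 — deliver 1→0: ·
after 9 — deliver 2→0: ·
after 10 — crash(1): n1:✗foll/t1/[q]
after 11 — recover(1): n1:foll/t1/[q]
after 12 — deliver 1→0: ·
after 13 — propose(0,'p'): n0:lead/t1/[q,p]
after 14 — deliver 0→1: n1:foll/t1/[q,p]
after 15 — deliver 1→0: ·
after 16 — timeout(2): n2:cand/t2/[-]
after 17 — timeout(2): n2:cand/t3/[-]
after 18 — crash(2): n2:✗cand/t3/[-]
after 19 — deliver 1→0: ·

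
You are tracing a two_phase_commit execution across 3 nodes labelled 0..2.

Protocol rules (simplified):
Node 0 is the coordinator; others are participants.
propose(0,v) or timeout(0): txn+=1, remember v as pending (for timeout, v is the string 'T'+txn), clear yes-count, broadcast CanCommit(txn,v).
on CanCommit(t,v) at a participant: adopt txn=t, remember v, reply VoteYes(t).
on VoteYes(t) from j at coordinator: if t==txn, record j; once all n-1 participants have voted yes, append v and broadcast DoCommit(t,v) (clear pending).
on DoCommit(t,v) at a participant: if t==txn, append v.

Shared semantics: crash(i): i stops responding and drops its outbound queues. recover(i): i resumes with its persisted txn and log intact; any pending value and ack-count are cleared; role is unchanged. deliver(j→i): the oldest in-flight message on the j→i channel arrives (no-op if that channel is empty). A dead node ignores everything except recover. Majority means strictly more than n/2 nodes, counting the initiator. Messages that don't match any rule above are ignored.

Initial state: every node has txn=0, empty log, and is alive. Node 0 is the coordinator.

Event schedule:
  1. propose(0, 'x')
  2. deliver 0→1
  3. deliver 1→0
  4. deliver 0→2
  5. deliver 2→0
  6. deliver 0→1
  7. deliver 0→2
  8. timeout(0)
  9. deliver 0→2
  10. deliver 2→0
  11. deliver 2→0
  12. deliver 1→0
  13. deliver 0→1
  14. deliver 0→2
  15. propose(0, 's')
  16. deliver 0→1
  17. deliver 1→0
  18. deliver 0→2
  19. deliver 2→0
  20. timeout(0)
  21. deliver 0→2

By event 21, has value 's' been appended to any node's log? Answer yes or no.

step 1 propose(0,'x'): 0={coor,t=1,log=-}
step 2 deliver 0→1: 1={part,t=1,log=-}
step 3 deliver 1→0: —
step 4 deliver 0→2: 2={part,t=1,log=-}
step 5 deliver 2→0: 0={coor,t=1,log=x}
step 6 deliver 0→1: 1={part,t=1,log=x}
step 7 deliver 0→2: 2={part,t=1,log=x}
step 8 timeout(0): 0={coor,t=2,log=x}
step 9 deliver 0→2: 2={part,t=2,log=x}
step 10 deliver 2→0: —
step 11 deliver 2→0: —
step 12 deliver 1→0: —
step 13 deliver 0→1: 1={part,t=2,log=x}
step 14 deliver 0→2: —
step 15 propose(0,'s'): 0={coor,t=3,log=x}
step 16 deliver 0→1: 1={part,t=3,log=x}
step 17 deliver 1→0: —
step 18 deliver 0→2: 2={part,t=3,log=x}
step 19 deliver 2→0: —
step 20 timeout(0): 0={coor,t=4,log=x}
step 21 deliver 0→2: 2={part,t=4,log=x}

no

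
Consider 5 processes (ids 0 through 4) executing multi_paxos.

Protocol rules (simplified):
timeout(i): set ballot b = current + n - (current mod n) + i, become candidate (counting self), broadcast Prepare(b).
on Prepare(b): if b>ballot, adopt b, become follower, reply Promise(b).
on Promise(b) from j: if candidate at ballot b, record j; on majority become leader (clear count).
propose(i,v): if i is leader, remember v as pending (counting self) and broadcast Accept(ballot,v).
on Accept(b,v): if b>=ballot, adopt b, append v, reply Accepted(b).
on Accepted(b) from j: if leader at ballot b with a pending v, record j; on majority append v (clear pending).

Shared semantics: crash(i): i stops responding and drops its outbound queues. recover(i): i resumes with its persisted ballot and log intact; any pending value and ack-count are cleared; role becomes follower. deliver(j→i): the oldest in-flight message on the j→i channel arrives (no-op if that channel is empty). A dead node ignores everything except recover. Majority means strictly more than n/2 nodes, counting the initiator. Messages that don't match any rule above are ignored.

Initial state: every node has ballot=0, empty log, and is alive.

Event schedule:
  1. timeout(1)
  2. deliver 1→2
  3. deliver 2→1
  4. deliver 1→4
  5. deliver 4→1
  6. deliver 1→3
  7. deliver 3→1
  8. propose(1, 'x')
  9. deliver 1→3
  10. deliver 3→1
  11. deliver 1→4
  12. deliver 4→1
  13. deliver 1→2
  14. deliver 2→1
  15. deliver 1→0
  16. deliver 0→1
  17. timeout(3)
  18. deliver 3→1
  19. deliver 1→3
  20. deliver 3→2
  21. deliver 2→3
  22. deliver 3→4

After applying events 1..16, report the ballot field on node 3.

1. timeout(1):  <1:cand b6 ->
2. deliver 1→2:  <2:foll b6 ->
3. deliver 2→1:  nop
4. deliver 1→4:  <4:foll b6 ->
5. deliver 4→1:  <1:lead b6 ->
6. deliver 1→3:  <3:foll b6 ->
7. deliver 3→1:  nop
8. propose(1,'x'):  nop
9. deliver 1→3:  <3:foll b6 x>
10. deliver 3→1:  nop
11. deliver 1→4:  <4:foll b6 x>
12. deliver 4→1:  <1:lead b6 x>
13. deliver 1→2:  <2:foll b6 x>
14. deliver 2→1:  nop
15. deliver 1→0:  <0:foll b6 ->
16. deliver 0→1:  nop

6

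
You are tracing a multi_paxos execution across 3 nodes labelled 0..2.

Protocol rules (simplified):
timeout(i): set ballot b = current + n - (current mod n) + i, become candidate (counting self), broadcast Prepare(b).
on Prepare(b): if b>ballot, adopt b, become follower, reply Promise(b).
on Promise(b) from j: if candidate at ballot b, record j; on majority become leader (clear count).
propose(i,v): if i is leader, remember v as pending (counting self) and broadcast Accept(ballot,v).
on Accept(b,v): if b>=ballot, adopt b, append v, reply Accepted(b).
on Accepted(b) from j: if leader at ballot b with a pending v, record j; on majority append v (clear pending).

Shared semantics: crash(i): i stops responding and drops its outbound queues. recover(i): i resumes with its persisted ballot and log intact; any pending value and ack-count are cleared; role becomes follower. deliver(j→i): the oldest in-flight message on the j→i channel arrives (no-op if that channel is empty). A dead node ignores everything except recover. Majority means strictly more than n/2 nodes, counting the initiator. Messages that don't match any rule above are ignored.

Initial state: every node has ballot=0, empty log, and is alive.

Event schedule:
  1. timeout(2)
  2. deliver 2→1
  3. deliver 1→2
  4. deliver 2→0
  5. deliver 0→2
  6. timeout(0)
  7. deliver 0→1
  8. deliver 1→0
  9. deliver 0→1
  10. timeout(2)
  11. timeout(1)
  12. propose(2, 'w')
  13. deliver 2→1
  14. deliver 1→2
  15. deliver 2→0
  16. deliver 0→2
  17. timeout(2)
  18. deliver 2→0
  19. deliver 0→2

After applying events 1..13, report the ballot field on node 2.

8

e1 timeout(2): 2[cand,b=5,-]
e2 deliver 2→1: 1[foll,b=5,-]
e3 deliver 1→2: 2[lead,b=5,-]
e4 deliver 2→0: 0[foll,b=5,-]
e5 deliver 0→2: ·
e6 timeout(0): 0[cand,b=6,-]
e7 deliver 0→1: 1[foll,b=6,-]
e8 deliver 1→0: 0[lead,b=6,-]
e9 deliver 0→1: ·
e10 timeout(2): 2[cand,b=8,-]
e11 timeout(1): 1[cand,b=10,-]
e12 propose(2,'w'): ·
e13 deliver 2→1: ·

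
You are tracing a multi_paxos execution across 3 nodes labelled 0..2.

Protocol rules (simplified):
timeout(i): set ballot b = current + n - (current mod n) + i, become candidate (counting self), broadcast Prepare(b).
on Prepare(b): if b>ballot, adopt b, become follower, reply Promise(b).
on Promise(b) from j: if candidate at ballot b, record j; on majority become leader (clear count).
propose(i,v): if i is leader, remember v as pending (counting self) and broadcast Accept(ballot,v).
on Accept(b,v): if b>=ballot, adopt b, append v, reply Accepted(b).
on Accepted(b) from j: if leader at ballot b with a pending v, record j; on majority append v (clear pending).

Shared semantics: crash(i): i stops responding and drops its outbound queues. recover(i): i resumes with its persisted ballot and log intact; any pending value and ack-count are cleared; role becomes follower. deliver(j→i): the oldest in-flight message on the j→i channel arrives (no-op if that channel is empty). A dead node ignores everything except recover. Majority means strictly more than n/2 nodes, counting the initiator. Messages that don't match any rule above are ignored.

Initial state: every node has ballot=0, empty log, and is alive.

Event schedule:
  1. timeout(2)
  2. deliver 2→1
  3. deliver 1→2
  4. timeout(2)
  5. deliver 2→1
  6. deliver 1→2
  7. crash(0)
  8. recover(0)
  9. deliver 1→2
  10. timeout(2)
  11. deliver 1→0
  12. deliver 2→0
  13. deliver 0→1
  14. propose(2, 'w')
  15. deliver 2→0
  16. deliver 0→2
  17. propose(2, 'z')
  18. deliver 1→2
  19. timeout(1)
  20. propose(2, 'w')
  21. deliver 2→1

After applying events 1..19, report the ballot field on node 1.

step 1 timeout(2): 2={cand,b=5,log=-}
step 2 deliver 2→1: 1={foll,b=5,log=-}
step 3 deliver 1→2: 2={lead,b=5,log=-}
step 4 timeout(2): 2={cand,b=8,log=-}
step 5 deliver 2→1: 1={foll,b=8,log=-}
step 6 deliver 1→2: 2={lead,b=8,log=-}
step 7 crash(0): 0={✗foll,b=0,log=-}
step 8 recover(0): 0={foll,b=0,log=-}
step 9 deliver 1→2: —
step 10 timeout(2): 2={cand,b=11,log=-}
step 11 deliver 1→0: —
step 12 deliver 2→0: 0={foll,b=5,log=-}
step 13 deliver 0→1: —
step 14 propose(2,'w'): —
step 15 deliver 2→0: 0={foll,b=8,log=-}
step 16 deliver 0→2: —
step 17 propose(2,'z'): —
step 18 deliver 1→2: —
step 19 timeout(1): 1={cand,b=10,log=-}

10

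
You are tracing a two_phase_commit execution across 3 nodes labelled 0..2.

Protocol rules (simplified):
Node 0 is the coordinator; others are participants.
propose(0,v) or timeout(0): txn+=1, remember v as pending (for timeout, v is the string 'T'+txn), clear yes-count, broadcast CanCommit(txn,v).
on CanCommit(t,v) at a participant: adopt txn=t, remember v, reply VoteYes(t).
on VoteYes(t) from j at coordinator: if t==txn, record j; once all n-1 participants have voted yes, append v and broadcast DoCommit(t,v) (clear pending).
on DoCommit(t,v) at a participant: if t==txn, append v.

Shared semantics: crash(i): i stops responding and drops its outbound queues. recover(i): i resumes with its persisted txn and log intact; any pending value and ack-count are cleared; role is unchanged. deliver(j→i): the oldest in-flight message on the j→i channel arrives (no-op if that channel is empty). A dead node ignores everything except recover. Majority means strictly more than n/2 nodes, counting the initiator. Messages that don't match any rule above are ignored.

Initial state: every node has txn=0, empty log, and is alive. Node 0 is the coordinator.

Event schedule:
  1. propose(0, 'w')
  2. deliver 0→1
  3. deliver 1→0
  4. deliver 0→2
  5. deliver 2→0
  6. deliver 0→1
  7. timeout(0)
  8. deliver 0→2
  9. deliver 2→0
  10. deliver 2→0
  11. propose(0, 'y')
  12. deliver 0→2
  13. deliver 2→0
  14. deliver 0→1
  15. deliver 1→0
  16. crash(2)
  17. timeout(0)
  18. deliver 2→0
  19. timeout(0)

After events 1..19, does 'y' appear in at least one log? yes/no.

1. propose(0,'w'):  <0:coor t1 ->
2. deliver 0→1:  <1:part t1 ->
3. deliver 1→0:  nop
4. deliver 0→2:  <2:part t1 ->
5. deliver 2→0:  <0:coor t1 w>
6. deliver 0→1:  <1:part t1 w>
7. timeout(0):  <0:coor t2 w>
8. deliver 0→2:  <2:part t1 w>
9. deliver 2→0:  nop
10. deliver 2→0:  nop
11. propose(0,'y'):  <0:coor t3 w>
12. deliver 0→2:  <2:part t2 w>
13. deliver 2→0:  nop
14. deliver 0→1:  <1:part t2 w>
15. deliver 1→0:  nop
16. crash(2):  <2:✗part t2 w>
17. timeout(0):  <0:coor t4 w>
18. deliver 2→0:  nop
19. timeout(0):  <0:coor t5 w>

no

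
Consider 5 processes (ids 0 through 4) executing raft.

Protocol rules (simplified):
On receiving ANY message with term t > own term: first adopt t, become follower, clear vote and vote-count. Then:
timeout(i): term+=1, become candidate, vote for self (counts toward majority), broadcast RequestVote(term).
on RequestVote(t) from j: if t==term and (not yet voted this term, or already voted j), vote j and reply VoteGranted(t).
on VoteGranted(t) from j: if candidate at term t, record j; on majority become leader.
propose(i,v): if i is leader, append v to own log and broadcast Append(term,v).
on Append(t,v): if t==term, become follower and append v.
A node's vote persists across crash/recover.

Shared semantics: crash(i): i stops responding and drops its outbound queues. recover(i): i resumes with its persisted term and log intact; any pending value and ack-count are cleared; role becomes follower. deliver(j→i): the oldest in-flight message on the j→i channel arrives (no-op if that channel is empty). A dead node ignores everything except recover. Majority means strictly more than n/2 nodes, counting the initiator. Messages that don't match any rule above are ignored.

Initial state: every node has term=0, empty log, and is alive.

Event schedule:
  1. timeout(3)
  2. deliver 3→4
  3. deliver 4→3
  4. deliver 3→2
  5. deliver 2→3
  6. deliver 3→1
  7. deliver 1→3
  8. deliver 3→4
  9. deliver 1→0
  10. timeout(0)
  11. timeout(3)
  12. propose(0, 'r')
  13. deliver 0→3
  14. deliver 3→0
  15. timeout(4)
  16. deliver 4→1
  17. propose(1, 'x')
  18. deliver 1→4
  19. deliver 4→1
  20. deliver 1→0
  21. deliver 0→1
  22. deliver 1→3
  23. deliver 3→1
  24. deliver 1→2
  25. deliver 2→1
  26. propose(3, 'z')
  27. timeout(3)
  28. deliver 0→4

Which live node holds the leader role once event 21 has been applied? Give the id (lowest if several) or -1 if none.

[1] timeout(3) → N3(cand t1 [-])
[2] deliver 3→4 → N4(foll t1 [-])
[3] deliver 4→3 → ∅
[4] deliver 3→2 → N2(foll t1 [-])
[5] deliver 2→3 → N3(lead t1 [-])
[6] deliver 3→1 → N1(foll t1 [-])
[7] deliver 1→3 → ∅
[8] deliver 3→4 → ∅
[9] deliver 1→0 → ∅
[10] timeout(0) → N0(cand t1 [-])
[11] timeout(3) → N3(cand t2 [-])
[12] propose(0,'r') → ∅
[13] deliver 0→3 → ∅
[14] deliver 3→0 → ∅
[15] timeout(4) → N4(cand t2 [-])
[16] deliver 4→1 → N1(foll t2 [-])
[17] propose(1,'x') → ∅
[18] deliver 1→4 → ∅
[19] deliver 4→1 → ∅
[20] deliver 1→0 → ∅
[21] deliver 0→1 → ∅

-1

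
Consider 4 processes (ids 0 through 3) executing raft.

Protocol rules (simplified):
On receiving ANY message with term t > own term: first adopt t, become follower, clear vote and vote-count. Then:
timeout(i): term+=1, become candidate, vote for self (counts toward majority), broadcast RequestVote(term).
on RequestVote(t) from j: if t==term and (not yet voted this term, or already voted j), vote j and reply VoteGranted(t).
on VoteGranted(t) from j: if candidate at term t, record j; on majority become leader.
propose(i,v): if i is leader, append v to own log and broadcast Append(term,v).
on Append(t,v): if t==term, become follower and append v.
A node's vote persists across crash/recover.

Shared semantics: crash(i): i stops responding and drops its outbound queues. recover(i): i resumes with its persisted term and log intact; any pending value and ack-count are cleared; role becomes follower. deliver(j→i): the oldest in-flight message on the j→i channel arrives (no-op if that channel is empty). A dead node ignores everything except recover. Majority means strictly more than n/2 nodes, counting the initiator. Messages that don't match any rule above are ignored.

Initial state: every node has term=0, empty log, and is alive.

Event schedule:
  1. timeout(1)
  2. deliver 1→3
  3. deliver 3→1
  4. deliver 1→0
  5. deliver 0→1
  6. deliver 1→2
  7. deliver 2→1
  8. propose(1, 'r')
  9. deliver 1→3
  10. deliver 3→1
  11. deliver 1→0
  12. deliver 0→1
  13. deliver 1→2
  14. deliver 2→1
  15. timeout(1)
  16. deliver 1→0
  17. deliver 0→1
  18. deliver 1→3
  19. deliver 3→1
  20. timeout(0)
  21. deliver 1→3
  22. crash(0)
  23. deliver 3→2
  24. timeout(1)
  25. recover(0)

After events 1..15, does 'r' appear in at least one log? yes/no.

yes

step 1 timeout(1): 1={cand,t=1,log=-}
step 2 deliver 1→3: 3={foll,t=1,log=-}
step 3 deliver 3→1: —
step 4 deliver 1→0: 0={foll,t=1,log=-}
step 5 deliver 0→1: 1={lead,t=1,log=-}
step 6 deliver 1→2: 2={foll,t=1,log=-}
step 7 deliver 2→1: —
step 8 propose(1,'r'): 1={lead,t=1,log=r}
step 9 deliver 1→3: 3={foll,t=1,log=r}
step 10 deliver 3→1: —
step 11 deliver 1→0: 0={foll,t=1,log=r}
step 12 deliver 0→1: —
step 13 deliver 1→2: 2={foll,t=1,log=r}
step 14 deliver 2→1: —
step 15 timeout(1): 1={cand,t=2,log=r}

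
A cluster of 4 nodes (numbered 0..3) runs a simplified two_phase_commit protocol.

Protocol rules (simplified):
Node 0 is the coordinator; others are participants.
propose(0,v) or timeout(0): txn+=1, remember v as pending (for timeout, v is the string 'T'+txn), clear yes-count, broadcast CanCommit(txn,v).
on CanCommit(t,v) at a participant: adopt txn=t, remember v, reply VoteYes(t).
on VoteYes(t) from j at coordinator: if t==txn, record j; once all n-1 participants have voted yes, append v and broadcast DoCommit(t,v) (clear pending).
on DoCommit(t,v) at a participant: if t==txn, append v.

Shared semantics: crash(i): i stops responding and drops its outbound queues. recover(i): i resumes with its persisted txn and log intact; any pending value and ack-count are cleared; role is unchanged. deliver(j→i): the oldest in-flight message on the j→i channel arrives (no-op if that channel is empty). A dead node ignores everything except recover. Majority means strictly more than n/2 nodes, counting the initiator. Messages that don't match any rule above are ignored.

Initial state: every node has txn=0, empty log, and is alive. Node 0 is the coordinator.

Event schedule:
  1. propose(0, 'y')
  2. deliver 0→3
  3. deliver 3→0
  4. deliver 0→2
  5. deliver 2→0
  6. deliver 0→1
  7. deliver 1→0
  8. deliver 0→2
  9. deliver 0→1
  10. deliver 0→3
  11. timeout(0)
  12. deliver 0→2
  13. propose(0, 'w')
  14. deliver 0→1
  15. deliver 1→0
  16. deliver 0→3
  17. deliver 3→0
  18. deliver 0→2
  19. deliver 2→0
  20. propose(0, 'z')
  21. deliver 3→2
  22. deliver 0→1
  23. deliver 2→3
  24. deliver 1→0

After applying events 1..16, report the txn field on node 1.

2

step 1 propose(0,'y'): 0={coor,t=1,log=-}
step 2 deliver 0→3: 3={part,t=1,log=-}
step 3 deliver 3→0: —
step 4 deliver 0→2: 2={part,t=1,log=-}
step 5 deliver 2→0: —
step 6 deliver 0→1: 1={part,t=1,log=-}
step 7 deliver 1→0: 0={coor,t=1,log=y}
step 8 deliver 0→2: 2={part,t=1,log=y}
step 9 deliver 0→1: 1={part,t=1,log=y}
step 10 deliver 0→3: 3={part,t=1,log=y}
step 11 timeout(0): 0={coor,t=2,log=y}
step 12 deliver 0→2: 2={part,t=2,log=y}
step 13 propose(0,'w'): 0={coor,t=3,log=y}
step 14 deliver 0→1: 1={part,t=2,log=y}
step 15 deliver 1→0: —
step 16 deliver 0→3: 3={part,t=2,log=y}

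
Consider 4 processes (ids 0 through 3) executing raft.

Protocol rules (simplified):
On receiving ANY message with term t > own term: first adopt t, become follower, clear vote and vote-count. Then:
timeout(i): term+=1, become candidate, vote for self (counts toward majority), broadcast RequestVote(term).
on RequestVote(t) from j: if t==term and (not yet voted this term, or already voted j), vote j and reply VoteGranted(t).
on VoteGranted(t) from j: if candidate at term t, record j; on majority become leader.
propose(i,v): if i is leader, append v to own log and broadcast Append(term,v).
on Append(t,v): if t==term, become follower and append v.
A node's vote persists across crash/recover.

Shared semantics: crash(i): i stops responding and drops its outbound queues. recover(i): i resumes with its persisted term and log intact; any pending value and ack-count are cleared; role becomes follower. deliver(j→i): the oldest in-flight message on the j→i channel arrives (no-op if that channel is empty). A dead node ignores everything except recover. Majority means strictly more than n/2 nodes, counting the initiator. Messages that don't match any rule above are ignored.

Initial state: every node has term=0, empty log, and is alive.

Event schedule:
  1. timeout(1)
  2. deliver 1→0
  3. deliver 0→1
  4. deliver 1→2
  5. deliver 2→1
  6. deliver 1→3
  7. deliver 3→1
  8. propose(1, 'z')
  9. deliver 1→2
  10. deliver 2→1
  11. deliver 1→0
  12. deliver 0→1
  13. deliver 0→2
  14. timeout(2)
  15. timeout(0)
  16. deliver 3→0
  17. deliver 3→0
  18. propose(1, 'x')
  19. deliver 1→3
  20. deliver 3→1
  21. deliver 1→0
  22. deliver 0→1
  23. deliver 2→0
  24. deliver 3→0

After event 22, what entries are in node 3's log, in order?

z

1. timeout(1):  <1:cand t1 ->
2. deliver 1→0:  <0:foll t1 ->
3. deliver 0→1:  nop
4. deliver 1→2:  <2:foll t1 ->
5. deliver 2→1:  <1:lead t1 ->
6. deliver 1→3:  <3:foll t1 ->
7. deliver 3→1:  nop
8. propose(1,'z'):  <1:lead t1 z>
9. deliver 1→2:  <2:foll t1 z>
10. deliver 2→1:  nop
11. deliver 1→0:  <0:foll t1 z>
12. deliver 0→1:  nop
13. deliver 0→2:  nop
14. timeout(2):  <2:cand t2 z>
15. timeout(0):  <0:cand t2 z>
16. deliver 3→0:  nop
17. deliver 3→0:  nop
18. propose(1,'x'):  <1:lead t1 z,x>
19. deliver 1→3:  <3:foll t1 z>
20. deliver 3→1:  nop
21. deliver 1→0:  nop
22. deliver 0→1:  <1:foll t2 z,x>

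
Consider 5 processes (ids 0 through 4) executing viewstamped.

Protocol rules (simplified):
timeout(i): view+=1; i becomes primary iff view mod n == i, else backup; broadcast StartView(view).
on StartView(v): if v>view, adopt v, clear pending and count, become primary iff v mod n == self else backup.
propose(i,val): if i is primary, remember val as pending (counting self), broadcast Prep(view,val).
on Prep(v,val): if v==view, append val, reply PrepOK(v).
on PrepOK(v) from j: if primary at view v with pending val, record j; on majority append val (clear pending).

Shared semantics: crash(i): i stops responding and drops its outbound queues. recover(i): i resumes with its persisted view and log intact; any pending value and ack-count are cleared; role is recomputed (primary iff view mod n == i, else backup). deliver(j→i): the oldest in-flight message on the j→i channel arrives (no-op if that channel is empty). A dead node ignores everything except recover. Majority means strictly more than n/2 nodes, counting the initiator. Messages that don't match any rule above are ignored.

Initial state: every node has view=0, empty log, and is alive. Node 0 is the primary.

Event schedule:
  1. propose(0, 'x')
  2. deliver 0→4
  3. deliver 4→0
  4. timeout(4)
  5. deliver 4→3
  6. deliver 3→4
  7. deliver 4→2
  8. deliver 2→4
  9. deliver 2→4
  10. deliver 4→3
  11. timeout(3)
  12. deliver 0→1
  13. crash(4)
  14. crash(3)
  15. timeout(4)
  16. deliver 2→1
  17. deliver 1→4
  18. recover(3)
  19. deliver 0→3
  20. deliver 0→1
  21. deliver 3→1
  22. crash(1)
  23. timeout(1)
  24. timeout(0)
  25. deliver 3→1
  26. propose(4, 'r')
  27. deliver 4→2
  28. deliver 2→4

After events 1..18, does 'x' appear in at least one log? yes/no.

yes

step 1 propose(0,'x'): —
step 2 deliver 0→4: 4={back,v=0,log=x}
step 3 deliver 4→0: —
step 4 timeout(4): 4={back,v=1,log=x}
step 5 deliver 4→3: 3={back,v=1,log=-}
step 6 deliver 3→4: —
step 7 deliver 4→2: 2={back,v=1,log=-}
step 8 deliver 2→4: —
step 9 deliver 2→4: —
step 10 deliver 4→3: —
step 11 timeout(3): 3={back,v=2,log=-}
step 12 deliver 0→1: 1={back,v=0,log=x}
step 13 crash(4): 4={✗back,v=1,log=x}
step 14 crash(3): 3={✗back,v=2,log=-}
step 15 timeout(4): —
step 16 deliver 2→1: —
step 17 deliver 1→4: —
step 18 recover(3): 3={back,v=2,log=-}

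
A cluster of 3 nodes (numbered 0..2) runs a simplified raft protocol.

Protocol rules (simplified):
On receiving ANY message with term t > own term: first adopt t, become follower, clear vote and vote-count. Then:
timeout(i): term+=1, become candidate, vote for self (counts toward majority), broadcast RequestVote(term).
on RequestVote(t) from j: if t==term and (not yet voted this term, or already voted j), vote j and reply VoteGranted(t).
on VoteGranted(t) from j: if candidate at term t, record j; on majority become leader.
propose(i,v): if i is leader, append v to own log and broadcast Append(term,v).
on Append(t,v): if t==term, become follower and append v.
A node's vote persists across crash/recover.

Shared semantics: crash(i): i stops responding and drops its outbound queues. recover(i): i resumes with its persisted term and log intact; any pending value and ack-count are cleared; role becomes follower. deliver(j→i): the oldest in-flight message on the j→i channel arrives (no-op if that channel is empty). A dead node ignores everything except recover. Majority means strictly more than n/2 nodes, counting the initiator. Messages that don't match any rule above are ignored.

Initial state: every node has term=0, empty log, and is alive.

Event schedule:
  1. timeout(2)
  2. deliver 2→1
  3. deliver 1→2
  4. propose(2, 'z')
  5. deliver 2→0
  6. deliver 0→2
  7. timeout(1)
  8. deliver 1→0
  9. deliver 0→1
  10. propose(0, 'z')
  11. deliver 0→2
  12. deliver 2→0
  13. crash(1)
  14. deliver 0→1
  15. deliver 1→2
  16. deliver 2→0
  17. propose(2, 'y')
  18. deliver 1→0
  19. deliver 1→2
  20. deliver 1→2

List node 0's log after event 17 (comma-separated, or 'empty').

e1 timeout(2): 2[cand,t=1,-]
e2 deliver 2→1: 1[foll,t=1,-]
e3 deliver 1→2: 2[lead,t=1,-]
e4 propose(2,'z'): 2[lead,t=1,z]
e5 deliver 2→0: 0[foll,t=1,-]
e6 deliver 0→2: ·
e7 timeout(1): 1[cand,t=2,-]
e8 deliver 1→0: 0[foll,t=2,-]
e9 deliver 0→1: 1[lead,t=2,-]
e10 propose(0,'z'): ·
e11 deliver 0→2: ·
e12 deliver 2→0: ·
e13 crash(1): 1[✗lead,t=2,-]
e14 deliver 0→1: ·
e15 deliver 1→2: ·
e16 deliver 2→0: ·
e17 propose(2,'y'): 2[lead,t=1,z,y]

empty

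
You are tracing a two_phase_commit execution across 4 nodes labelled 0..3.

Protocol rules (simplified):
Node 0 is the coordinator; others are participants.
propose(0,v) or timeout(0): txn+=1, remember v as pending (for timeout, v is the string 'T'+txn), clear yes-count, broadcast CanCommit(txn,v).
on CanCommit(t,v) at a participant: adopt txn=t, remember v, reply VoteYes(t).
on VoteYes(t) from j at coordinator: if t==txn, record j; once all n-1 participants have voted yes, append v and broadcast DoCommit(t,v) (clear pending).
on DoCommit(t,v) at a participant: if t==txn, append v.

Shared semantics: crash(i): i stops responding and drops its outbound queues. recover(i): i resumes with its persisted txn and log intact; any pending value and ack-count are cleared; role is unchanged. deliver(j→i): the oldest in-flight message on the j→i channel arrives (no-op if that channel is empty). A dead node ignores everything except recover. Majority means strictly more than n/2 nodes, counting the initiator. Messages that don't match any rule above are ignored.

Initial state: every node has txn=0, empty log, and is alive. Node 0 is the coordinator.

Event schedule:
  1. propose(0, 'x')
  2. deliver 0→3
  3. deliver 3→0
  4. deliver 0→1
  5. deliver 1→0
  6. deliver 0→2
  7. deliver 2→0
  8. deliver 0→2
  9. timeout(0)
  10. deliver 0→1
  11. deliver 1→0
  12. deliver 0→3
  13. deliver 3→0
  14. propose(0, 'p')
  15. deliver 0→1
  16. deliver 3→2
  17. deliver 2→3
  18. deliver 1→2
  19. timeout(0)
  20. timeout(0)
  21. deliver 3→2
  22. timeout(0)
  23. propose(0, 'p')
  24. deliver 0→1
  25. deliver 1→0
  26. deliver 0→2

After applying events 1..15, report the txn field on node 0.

3

[1] propose(0,'x') → N0(coor t1 [-])
[2] deliver 0→3 → N3(part t1 [-])
[3] deliver 3→0 → ∅
[4] deliver 0→1 → N1(part t1 [-])
[5] deliver 1→0 → ∅
[6] deliver 0→2 → N2(part t1 [-])
[7] deliver 2→0 → N0(coor t1 [x])
[8] deliver 0→2 → N2(part t1 [x])
[9] timeout(0) → N0(coor t2 [x])
[10] deliver 0→1 → N1(part t1 [x])
[11] deliver 1→0 → ∅
[12] deliver 0→3 → N3(part t1 [x])
[13] deliver 3→0 → ∅
[14] propose(0,'p') → N0(coor t3 [x])
[15] deliver 0→1 → N1(part t2 [x])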